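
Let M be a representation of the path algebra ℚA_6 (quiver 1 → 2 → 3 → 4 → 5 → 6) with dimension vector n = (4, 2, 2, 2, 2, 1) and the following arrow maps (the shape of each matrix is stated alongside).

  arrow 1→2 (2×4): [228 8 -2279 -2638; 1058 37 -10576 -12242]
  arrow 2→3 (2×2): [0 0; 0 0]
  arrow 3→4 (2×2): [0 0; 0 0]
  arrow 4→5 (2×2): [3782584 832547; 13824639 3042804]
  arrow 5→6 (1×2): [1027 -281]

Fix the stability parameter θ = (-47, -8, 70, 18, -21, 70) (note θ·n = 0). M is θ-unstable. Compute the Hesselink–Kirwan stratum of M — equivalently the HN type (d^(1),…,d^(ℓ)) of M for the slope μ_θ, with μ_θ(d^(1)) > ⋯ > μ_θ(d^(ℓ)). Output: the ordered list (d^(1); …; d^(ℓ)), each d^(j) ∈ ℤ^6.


Interval decomposition of M: I[1,1]^2, I[1,2]^2, I[3,3]^2, I[4,5], I[4,6].
HN type (ℓ=4): μ^(1)=70; μ^(2)=-3/2; μ^(3)=-8; μ^(4)=-47

((0, 0, 2, 0, 0, 1); (0, 0, 0, 2, 2, 0); (0, 2, 0, 0, 0, 0); (4, 0, 0, 0, 0, 0))


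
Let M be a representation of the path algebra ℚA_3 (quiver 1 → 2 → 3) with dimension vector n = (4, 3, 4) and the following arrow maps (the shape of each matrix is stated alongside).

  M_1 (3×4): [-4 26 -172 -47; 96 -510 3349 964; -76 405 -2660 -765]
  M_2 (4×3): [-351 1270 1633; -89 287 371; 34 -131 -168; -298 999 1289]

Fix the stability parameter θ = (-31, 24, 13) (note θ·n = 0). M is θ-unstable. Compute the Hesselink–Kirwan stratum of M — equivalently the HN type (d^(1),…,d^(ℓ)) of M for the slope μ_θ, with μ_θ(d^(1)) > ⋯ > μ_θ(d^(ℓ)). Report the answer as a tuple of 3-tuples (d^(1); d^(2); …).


Via rank(M_{q-1}∘⋯∘M_p): M ≅ I[1,1], I[1,3]^3, I[3,3].
μ_θ-semistable layers: μ^(1)=37/2; μ^(2)=13; μ^(3)=-31

((0, 3, 3); (0, 0, 1); (4, 0, 0))


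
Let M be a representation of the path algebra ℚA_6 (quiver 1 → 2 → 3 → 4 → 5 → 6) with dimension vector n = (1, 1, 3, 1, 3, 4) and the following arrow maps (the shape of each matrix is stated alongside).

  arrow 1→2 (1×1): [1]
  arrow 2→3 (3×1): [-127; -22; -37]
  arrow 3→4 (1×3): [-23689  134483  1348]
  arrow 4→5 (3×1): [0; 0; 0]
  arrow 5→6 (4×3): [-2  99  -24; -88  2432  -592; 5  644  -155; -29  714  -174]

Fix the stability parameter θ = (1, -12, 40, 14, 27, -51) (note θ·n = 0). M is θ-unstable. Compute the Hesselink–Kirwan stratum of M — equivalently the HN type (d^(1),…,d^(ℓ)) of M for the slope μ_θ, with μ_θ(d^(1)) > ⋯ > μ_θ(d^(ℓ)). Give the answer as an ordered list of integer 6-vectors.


Via rank(M_{q-1}∘⋯∘M_p): M ≅ I[1,4], I[3,3]^2, I[5,6]^3, I[6,6].
μ_θ-semistable layers: μ^(1)=40; μ^(2)=27; μ^(3)=-11/2; μ^(4)=-12; μ^(5)=-51

((0, 0, 2, 0, 0, 0); (0, 0, 1, 1, 0, 0); (1, 1, 0, 0, 0, 0); (0, 0, 0, 0, 3, 3); (0, 0, 0, 0, 0, 1))


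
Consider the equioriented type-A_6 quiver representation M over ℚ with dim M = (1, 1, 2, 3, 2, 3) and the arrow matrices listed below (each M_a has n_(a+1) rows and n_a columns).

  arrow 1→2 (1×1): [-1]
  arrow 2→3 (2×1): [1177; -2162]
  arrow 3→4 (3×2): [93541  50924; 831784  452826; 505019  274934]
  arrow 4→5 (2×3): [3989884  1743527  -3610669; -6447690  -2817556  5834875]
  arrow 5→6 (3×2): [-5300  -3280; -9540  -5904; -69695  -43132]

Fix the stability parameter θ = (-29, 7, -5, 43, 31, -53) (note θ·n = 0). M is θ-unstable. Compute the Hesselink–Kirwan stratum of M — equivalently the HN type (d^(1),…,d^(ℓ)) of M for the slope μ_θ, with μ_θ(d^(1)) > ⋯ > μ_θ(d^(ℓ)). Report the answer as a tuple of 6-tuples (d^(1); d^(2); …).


Barcode: M ≅ I[1,6], I[3,5], I[4,4], I[6,6]^2. HN layers by μ_θ (7 steps, strictly decreasing):
  μ^(1)=43; μ^(2)=37; μ^(3)=7; μ^(4)=1; μ^(5)=-5; μ^(6)=-29; μ^(7)=-53

((0, 0, 0, 1, 0, 0); (0, 0, 0, 1, 1, 0); (0, 0, 0, 1, 1, 1); (0, 1, 1, 0, 0, 0); (0, 0, 1, 0, 0, 0); (1, 0, 0, 0, 0, 0); (0, 0, 0, 0, 0, 2))


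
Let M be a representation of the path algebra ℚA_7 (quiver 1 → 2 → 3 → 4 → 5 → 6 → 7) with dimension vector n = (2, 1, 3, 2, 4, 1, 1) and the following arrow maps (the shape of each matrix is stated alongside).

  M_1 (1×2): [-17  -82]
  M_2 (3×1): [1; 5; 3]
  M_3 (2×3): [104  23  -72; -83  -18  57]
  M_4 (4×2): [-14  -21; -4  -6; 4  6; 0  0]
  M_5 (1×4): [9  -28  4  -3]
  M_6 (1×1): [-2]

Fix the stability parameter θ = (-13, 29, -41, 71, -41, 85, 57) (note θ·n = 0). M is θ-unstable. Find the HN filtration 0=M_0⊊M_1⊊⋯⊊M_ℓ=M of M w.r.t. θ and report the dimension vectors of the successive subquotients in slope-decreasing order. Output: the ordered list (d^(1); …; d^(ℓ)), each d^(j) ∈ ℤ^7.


Interval decomposition of M: I[1,1], I[1,4], I[3,3], I[3,7], I[5,5]^3.
HN type (ℓ=5): μ^(1)=71; μ^(2)=15; μ^(3)=-6; μ^(4)=-13; μ^(5)=-41

((0, 0, 0, 1, 0, 1, 1); (0, 0, 0, 1, 1, 0, 0); (0, 1, 1, 0, 0, 0, 0); (2, 0, 0, 0, 0, 0, 0); (0, 0, 2, 0, 3, 0, 0))


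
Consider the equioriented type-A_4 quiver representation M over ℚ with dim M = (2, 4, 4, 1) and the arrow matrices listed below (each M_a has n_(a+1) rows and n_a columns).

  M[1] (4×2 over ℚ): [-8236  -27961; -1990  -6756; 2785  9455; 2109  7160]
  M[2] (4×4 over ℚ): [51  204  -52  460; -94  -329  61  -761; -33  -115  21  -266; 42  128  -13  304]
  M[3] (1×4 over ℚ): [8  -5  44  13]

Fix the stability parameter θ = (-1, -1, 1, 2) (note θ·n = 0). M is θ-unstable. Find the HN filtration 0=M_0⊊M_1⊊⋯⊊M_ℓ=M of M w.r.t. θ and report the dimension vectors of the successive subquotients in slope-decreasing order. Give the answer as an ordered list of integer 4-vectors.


Via rank(M_{q-1}∘⋯∘M_p): M ≅ I[1,3], I[1,4], I[2,3]^2.
μ_θ-semistable layers: μ^(1)=2; μ^(2)=1; μ^(3)=-1

((0, 0, 0, 1); (0, 0, 4, 0); (2, 4, 0, 0))


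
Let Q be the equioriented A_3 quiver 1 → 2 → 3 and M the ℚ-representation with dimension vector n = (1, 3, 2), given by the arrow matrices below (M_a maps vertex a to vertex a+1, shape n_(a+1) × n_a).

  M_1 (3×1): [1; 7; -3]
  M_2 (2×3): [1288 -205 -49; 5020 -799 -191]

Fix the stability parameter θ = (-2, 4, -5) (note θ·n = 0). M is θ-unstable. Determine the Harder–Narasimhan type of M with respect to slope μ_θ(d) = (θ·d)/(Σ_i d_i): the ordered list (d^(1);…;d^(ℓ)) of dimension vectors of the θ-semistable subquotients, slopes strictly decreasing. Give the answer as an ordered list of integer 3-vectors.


Interval decomposition of M: I[1,2], I[2,3]^2.
HN type (ℓ=3): μ^(1)=4; μ^(2)=-1/2; μ^(3)=-2

((0, 1, 0); (0, 2, 2); (1, 0, 0))


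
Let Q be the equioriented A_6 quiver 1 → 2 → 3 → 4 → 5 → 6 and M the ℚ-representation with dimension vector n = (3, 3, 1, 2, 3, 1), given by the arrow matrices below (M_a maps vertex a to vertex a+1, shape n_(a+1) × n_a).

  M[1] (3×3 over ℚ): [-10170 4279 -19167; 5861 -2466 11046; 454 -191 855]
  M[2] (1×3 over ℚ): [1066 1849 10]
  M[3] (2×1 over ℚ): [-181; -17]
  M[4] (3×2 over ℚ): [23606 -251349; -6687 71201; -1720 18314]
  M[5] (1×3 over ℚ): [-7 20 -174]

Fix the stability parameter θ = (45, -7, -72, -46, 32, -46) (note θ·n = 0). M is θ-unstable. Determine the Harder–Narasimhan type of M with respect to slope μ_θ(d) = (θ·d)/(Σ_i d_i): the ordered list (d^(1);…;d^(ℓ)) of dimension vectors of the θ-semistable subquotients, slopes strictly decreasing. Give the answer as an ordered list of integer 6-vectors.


Via rank(M_{q-1}∘⋯∘M_p): M ≅ I[1,1], I[1,2], I[1,6], I[2,2], I[4,5], I[5,5].
μ_θ-semistable layers: μ^(1)=45; μ^(2)=32; μ^(3)=19; μ^(4)=-7; μ^(5)=-20; μ^(6)=-46

((1, 0, 0, 0, 0, 0); (0, 0, 0, 0, 2, 0); (1, 1, 0, 0, 0, 0); (0, 1, 0, 0, 1, 1); (1, 1, 1, 1, 0, 0); (0, 0, 0, 1, 0, 0))


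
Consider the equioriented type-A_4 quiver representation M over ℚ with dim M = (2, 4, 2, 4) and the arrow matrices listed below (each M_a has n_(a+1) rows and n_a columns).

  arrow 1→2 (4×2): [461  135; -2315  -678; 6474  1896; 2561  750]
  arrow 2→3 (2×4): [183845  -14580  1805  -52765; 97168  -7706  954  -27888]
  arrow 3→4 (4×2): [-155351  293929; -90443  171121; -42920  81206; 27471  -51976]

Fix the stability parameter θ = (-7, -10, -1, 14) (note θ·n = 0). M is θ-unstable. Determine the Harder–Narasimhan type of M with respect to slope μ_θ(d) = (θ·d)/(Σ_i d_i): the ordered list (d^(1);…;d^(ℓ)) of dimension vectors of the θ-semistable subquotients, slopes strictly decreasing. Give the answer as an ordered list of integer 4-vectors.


Interval decomposition of M: I[1,4]^2, I[2,2]^2, I[4,4]^2.
HN type (ℓ=4): μ^(1)=14; μ^(2)=-1; μ^(3)=-17/2; μ^(4)=-10

((0, 0, 0, 4); (0, 0, 2, 0); (2, 2, 0, 0); (0, 2, 0, 0))


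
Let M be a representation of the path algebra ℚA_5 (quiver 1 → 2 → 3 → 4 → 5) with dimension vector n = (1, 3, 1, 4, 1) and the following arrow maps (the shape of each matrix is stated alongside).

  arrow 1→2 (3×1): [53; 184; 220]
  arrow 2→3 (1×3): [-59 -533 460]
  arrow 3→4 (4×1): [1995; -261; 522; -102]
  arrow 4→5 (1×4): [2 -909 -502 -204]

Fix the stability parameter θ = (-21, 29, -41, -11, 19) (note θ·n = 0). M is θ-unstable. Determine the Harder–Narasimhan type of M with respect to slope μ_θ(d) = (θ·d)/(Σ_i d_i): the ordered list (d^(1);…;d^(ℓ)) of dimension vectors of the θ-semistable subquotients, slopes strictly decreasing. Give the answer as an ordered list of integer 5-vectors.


Interval decomposition of M: I[1,5], I[2,2]^2, I[4,4]^3.
HN type (ℓ=5): μ^(1)=29; μ^(2)=19; μ^(3)=-23/3; μ^(4)=-11; μ^(5)=-21

((0, 2, 0, 0, 0); (0, 0, 0, 0, 1); (0, 1, 1, 1, 0); (0, 0, 0, 3, 0); (1, 0, 0, 0, 0))


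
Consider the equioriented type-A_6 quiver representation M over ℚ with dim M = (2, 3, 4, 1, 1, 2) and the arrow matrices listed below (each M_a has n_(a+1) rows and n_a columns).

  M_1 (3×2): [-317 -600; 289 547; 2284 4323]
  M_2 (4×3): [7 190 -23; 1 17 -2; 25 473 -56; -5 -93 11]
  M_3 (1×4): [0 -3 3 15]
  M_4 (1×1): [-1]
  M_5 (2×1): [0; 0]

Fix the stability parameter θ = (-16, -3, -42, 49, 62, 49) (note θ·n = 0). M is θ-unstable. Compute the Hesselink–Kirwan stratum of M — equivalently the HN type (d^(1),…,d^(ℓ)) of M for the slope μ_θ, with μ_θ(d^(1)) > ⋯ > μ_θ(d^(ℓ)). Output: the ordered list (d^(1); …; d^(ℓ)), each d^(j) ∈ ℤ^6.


Via rank(M_{q-1}∘⋯∘M_p): M ≅ I[1,3]^2, I[2,5], I[3,3], I[6,6]^2.
μ_θ-semistable layers: μ^(1)=62; μ^(2)=49; μ^(3)=-61/3; μ^(4)=-45/2; μ^(5)=-42

((0, 0, 0, 0, 1, 0); (0, 0, 0, 1, 0, 2); (2, 2, 2, 0, 0, 0); (0, 1, 1, 0, 0, 0); (0, 0, 1, 0, 0, 0))


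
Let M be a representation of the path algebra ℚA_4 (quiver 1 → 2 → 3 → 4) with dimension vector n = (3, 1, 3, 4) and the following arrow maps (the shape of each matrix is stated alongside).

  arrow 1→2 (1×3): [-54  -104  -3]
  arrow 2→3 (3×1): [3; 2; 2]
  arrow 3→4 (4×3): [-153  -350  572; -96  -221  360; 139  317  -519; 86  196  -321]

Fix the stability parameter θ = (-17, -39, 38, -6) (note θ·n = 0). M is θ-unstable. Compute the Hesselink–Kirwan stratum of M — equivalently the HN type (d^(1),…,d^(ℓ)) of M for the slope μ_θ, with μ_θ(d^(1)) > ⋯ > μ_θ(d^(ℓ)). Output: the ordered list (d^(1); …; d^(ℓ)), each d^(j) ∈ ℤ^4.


Barcode: M ≅ I[1,1]^2, I[1,4], I[3,4]^2, I[4,4]. HN layers by μ_θ (4 steps, strictly decreasing):
  μ^(1)=16; μ^(2)=-6; μ^(3)=-17; μ^(4)=-28

((0, 0, 3, 3); (0, 0, 0, 1); (2, 0, 0, 0); (1, 1, 0, 0))


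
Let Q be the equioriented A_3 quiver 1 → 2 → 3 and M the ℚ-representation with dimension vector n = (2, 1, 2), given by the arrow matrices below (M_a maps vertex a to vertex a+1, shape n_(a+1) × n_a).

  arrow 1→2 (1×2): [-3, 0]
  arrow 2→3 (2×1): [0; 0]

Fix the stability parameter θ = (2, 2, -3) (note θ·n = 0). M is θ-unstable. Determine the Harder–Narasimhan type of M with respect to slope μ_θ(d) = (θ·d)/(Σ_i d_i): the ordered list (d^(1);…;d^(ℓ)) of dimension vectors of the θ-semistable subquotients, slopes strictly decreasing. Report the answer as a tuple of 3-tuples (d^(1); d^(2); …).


Barcode: M ≅ I[1,1], I[1,2], I[3,3]^2. HN layers by μ_θ (2 steps, strictly decreasing):
  μ^(1)=2; μ^(2)=-3

((2, 1, 0); (0, 0, 2))


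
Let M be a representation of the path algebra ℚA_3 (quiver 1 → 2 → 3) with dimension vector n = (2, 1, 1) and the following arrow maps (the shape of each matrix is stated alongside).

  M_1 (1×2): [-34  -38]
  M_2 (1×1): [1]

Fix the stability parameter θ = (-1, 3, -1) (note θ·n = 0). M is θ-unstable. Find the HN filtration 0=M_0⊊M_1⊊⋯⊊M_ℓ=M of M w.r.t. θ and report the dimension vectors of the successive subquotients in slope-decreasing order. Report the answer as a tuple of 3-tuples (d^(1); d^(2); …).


Via rank(M_{q-1}∘⋯∘M_p): M ≅ I[1,1], I[1,3].
μ_θ-semistable layers: μ^(1)=1; μ^(2)=-1

((0, 1, 1); (2, 0, 0))


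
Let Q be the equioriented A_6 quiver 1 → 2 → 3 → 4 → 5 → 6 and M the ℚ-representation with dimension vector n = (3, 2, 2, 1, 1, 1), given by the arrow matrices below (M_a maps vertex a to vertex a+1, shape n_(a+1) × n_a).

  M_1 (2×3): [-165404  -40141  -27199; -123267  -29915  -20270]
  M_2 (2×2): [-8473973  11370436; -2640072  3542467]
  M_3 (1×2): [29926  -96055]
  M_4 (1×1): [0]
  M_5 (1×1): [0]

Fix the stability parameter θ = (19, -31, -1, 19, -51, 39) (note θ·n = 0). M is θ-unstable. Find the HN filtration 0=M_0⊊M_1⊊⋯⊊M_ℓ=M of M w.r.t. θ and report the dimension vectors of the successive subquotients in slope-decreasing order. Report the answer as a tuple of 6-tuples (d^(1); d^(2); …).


Via rank(M_{q-1}∘⋯∘M_p): M ≅ I[1,1], I[1,3], I[1,4], I[5,5], I[6,6].
μ_θ-semistable layers: μ^(1)=39; μ^(2)=19; μ^(3)=-1; μ^(4)=-6; μ^(5)=-51

((0, 0, 0, 0, 0, 1); (1, 0, 0, 1, 0, 0); (0, 0, 2, 0, 0, 0); (2, 2, 0, 0, 0, 0); (0, 0, 0, 0, 1, 0))


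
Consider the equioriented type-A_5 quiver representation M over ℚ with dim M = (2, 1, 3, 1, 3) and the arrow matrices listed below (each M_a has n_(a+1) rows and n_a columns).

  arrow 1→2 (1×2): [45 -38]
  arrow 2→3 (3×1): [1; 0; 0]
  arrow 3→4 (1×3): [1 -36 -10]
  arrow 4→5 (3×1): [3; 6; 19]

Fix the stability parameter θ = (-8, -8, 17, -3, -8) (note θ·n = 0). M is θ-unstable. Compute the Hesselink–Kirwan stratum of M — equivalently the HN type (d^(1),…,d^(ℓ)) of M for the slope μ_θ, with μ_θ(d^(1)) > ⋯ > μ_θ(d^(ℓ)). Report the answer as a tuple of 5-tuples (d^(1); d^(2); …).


Barcode: M ≅ I[1,1], I[1,5], I[3,3]^2, I[5,5]^2. HN layers by μ_θ (3 steps, strictly decreasing):
  μ^(1)=17; μ^(2)=2; μ^(3)=-8

((0, 0, 2, 0, 0); (0, 0, 1, 1, 1); (2, 1, 0, 0, 2))


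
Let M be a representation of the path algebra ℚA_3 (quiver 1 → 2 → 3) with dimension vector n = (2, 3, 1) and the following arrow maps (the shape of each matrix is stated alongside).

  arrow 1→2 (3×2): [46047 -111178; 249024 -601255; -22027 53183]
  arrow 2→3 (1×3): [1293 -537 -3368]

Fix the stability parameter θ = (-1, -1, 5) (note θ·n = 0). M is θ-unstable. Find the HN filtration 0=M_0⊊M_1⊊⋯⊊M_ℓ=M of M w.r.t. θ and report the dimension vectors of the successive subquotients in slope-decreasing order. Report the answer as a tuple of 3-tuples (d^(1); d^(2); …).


Interval decomposition of M: I[1,2], I[1,3], I[2,2].
HN type (ℓ=2): μ^(1)=5; μ^(2)=-1

((0, 0, 1); (2, 3, 0))


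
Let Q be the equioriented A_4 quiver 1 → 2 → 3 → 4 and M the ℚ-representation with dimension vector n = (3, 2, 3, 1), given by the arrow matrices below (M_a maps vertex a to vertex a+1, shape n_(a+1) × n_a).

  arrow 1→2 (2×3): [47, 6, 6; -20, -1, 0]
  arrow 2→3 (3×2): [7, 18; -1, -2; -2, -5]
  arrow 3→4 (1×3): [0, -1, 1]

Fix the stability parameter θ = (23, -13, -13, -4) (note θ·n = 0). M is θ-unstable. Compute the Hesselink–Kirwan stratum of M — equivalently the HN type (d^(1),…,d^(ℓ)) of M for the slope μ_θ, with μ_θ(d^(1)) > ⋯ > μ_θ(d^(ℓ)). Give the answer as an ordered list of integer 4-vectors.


Barcode: M ≅ I[1,1], I[1,3], I[1,4], I[3,3]. HN layers by μ_θ (4 steps, strictly decreasing):
  μ^(1)=23; μ^(2)=-1; μ^(3)=-7/4; μ^(4)=-13

((1, 0, 0, 0); (1, 1, 1, 0); (1, 1, 1, 1); (0, 0, 1, 0))


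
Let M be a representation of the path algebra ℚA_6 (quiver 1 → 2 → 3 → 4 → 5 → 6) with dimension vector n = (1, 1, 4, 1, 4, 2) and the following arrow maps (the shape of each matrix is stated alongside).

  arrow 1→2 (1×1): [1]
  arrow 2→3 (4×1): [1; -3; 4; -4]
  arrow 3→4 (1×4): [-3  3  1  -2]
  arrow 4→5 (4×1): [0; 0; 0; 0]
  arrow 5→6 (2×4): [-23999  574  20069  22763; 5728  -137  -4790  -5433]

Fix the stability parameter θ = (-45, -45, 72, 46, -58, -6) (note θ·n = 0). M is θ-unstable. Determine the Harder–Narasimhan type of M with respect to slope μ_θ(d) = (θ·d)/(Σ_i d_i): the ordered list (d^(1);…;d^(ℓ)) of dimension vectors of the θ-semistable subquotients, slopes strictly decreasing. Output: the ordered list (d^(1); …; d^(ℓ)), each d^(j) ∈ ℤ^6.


Interval decomposition of M: I[1,3], I[3,3]^2, I[3,4], I[5,5]^2, I[5,6]^2.
HN type (ℓ=5): μ^(1)=72; μ^(2)=59; μ^(3)=-6; μ^(4)=-45; μ^(5)=-58

((0, 0, 3, 0, 0, 0); (0, 0, 1, 1, 0, 0); (0, 0, 0, 0, 0, 2); (1, 1, 0, 0, 0, 0); (0, 0, 0, 0, 4, 0))


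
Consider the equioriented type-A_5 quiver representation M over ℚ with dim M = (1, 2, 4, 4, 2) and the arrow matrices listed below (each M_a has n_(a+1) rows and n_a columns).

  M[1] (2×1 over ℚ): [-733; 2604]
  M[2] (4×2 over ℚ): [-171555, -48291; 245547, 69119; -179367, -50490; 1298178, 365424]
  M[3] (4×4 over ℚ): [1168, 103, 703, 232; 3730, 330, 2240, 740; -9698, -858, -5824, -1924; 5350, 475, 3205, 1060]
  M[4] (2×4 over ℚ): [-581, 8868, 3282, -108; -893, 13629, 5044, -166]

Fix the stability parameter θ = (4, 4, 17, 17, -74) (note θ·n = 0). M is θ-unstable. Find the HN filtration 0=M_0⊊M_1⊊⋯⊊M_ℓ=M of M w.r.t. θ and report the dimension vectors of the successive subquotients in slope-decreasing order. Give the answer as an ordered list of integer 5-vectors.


Barcode: M ≅ I[1,3], I[2,5], I[3,3], I[3,5], I[4,4]^2. HN layers by μ_θ (4 steps, strictly decreasing):
  μ^(1)=17; μ^(2)=4; μ^(3)=-9; μ^(4)=-40/3

((0, 0, 2, 2, 0); (1, 1, 0, 0, 0); (0, 1, 1, 1, 1); (0, 0, 1, 1, 1))


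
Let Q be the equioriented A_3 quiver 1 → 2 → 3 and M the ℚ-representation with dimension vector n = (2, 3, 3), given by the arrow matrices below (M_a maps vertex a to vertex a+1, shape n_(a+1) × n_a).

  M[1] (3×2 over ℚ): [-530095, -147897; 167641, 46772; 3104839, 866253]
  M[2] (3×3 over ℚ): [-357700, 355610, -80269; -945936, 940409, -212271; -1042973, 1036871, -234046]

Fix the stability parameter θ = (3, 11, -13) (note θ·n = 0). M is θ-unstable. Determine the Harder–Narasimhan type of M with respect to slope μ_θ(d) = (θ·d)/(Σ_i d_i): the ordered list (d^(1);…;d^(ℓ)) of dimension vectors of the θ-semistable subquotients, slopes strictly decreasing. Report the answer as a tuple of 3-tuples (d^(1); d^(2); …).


Barcode: M ≅ I[1,3]^2, I[2,3]. HN layers by μ_θ (2 steps, strictly decreasing):
  μ^(1)=1/3; μ^(2)=-1

((2, 2, 2); (0, 1, 1))


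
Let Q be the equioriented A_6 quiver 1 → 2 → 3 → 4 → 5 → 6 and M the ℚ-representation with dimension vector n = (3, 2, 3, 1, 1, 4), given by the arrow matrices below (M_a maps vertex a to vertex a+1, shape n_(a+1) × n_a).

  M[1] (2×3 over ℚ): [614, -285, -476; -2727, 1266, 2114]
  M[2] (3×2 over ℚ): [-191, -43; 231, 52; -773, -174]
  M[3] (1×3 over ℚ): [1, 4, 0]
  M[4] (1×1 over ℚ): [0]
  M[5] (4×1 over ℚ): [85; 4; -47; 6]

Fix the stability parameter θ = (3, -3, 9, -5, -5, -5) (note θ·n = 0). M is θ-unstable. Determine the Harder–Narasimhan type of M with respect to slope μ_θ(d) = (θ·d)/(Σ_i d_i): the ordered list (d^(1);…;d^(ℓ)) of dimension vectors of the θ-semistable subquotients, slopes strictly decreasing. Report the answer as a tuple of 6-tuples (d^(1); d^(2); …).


Interval decomposition of M: I[1,1], I[1,3], I[1,4], I[3,3], I[5,6], I[6,6]^3.
HN type (ℓ=5): μ^(1)=9; μ^(2)=3; μ^(3)=2; μ^(4)=0; μ^(5)=-5

((0, 0, 2, 0, 0, 0); (1, 0, 0, 0, 0, 0); (0, 0, 1, 1, 0, 0); (2, 2, 0, 0, 0, 0); (0, 0, 0, 0, 1, 4))


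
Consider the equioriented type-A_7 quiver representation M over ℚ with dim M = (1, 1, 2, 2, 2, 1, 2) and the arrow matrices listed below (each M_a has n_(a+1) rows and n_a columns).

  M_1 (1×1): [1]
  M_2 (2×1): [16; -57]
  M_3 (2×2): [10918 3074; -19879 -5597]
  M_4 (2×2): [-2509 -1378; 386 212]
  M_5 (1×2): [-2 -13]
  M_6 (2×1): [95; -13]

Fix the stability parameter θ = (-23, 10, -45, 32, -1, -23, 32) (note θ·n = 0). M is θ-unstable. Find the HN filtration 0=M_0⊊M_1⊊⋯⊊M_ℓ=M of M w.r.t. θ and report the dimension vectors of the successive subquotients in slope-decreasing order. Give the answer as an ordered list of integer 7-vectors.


Via rank(M_{q-1}∘⋯∘M_p): M ≅ I[1,4], I[3,3], I[4,5], I[5,7], I[7,7].
μ_θ-semistable layers: μ^(1)=32; μ^(2)=31/2; μ^(3)=-12; μ^(4)=-35/2; μ^(5)=-23; μ^(6)=-45

((0, 0, 0, 1, 0, 0, 2); (0, 0, 0, 1, 1, 0, 0); (0, 0, 0, 0, 1, 1, 0); (0, 1, 1, 0, 0, 0, 0); (1, 0, 0, 0, 0, 0, 0); (0, 0, 1, 0, 0, 0, 0))


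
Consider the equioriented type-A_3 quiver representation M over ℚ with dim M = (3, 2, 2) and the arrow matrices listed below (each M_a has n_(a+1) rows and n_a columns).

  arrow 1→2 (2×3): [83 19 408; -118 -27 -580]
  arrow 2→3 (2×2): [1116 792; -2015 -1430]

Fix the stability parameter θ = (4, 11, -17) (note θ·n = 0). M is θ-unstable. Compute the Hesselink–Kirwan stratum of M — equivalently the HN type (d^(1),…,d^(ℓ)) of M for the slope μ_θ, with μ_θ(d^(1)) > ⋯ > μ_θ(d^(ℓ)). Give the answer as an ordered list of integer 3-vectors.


Interval decomposition of M: I[1,1], I[1,2], I[1,3], I[3,3].
HN type (ℓ=4): μ^(1)=11; μ^(2)=4; μ^(3)=-2/3; μ^(4)=-17

((0, 1, 0); (2, 0, 0); (1, 1, 1); (0, 0, 1))


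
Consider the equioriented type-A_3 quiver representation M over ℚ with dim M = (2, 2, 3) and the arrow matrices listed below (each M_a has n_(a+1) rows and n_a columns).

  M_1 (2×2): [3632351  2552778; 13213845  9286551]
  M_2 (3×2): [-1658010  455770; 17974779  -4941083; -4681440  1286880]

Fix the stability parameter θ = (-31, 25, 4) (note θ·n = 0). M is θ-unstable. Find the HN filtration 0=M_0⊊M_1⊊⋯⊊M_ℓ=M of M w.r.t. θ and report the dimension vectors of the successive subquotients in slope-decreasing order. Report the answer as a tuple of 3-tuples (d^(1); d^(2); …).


Barcode: M ≅ I[1,2], I[1,3], I[3,3]^2. HN layers by μ_θ (4 steps, strictly decreasing):
  μ^(1)=25; μ^(2)=29/2; μ^(3)=4; μ^(4)=-31

((0, 1, 0); (0, 1, 1); (0, 0, 2); (2, 0, 0))


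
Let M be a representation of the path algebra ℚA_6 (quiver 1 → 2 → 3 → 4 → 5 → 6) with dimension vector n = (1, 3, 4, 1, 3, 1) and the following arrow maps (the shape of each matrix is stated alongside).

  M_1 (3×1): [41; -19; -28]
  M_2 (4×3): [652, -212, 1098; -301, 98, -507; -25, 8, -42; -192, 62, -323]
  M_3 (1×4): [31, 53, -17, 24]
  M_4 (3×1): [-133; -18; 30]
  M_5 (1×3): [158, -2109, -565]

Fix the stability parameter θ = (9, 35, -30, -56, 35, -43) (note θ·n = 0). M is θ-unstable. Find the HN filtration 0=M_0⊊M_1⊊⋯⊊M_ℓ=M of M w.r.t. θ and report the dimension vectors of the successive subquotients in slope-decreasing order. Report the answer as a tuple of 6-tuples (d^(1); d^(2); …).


Interval decomposition of M: I[1,6], I[2,2], I[2,3], I[3,3]^2, I[5,5]^2.
HN type (ℓ=5): μ^(1)=35; μ^(2)=5/2; μ^(3)=-4; μ^(4)=-21/2; μ^(5)=-30

((0, 1, 0, 0, 2, 0); (0, 1, 1, 0, 0, 0); (0, 0, 0, 0, 1, 1); (1, 1, 1, 1, 0, 0); (0, 0, 2, 0, 0, 0))


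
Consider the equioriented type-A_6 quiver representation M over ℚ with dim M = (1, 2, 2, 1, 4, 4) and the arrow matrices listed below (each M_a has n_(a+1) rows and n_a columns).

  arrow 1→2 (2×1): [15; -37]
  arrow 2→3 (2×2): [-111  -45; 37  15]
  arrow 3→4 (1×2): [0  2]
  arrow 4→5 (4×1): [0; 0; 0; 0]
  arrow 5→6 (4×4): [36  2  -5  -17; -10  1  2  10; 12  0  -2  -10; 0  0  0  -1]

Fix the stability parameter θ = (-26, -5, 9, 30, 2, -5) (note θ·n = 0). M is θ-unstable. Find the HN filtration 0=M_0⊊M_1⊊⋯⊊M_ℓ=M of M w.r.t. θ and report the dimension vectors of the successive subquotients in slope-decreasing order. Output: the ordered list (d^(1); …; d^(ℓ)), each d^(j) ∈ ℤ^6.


Interval decomposition of M: I[1,2], I[2,4], I[3,3], I[5,6]^4.
HN type (ℓ=5): μ^(1)=30; μ^(2)=9; μ^(3)=-3/2; μ^(4)=-5; μ^(5)=-26

((0, 0, 0, 1, 0, 0); (0, 0, 2, 0, 0, 0); (0, 0, 0, 0, 4, 4); (0, 2, 0, 0, 0, 0); (1, 0, 0, 0, 0, 0))


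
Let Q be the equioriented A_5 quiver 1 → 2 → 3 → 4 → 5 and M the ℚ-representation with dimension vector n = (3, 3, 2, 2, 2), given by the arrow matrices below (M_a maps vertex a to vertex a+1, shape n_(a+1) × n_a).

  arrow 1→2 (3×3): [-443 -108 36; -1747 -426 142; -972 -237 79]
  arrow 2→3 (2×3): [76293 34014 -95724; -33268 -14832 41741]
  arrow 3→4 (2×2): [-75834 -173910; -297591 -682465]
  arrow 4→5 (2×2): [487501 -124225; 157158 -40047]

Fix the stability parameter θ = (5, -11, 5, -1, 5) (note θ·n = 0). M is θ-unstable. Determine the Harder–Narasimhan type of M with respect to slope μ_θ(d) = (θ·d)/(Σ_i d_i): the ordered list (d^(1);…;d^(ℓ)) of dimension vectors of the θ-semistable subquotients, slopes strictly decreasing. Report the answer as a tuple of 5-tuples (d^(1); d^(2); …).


Barcode: M ≅ I[1,1], I[1,3], I[1,5], I[2,2], I[4,5]. HN layers by μ_θ (5 steps, strictly decreasing):
  μ^(1)=5; μ^(2)=2; μ^(3)=-1; μ^(4)=-3; μ^(5)=-11

((1, 0, 1, 0, 2); (0, 0, 1, 1, 0); (0, 0, 0, 1, 0); (2, 2, 0, 0, 0); (0, 1, 0, 0, 0))


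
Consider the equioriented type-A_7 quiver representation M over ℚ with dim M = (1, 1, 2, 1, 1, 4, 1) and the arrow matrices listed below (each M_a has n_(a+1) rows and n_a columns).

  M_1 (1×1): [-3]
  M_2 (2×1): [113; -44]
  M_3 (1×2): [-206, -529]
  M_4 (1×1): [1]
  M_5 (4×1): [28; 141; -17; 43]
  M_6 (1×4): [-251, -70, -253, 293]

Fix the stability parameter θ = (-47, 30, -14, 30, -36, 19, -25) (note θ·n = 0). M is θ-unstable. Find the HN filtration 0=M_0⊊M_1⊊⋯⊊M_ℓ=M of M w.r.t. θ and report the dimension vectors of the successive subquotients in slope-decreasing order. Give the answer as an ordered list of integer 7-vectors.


Via rank(M_{q-1}∘⋯∘M_p): M ≅ I[1,7], I[3,3], I[6,6]^3.
μ_θ-semistable layers: μ^(1)=19; μ^(2)=2/3; μ^(3)=-14; μ^(4)=-47

((0, 0, 0, 0, 0, 3, 0); (0, 1, 1, 1, 1, 1, 1); (0, 0, 1, 0, 0, 0, 0); (1, 0, 0, 0, 0, 0, 0))


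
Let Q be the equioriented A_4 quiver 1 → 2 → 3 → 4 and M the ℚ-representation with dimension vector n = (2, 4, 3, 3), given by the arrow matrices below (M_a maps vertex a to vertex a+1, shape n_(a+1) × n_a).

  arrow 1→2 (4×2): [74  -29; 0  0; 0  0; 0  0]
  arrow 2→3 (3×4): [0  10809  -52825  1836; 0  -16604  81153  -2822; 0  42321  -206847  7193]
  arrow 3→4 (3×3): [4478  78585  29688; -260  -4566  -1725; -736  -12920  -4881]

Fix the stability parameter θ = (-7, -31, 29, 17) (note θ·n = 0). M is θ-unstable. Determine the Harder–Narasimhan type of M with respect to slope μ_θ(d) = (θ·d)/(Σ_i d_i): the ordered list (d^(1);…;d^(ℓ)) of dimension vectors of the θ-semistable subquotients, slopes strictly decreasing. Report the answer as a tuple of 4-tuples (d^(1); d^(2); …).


Interval decomposition of M: I[1,1], I[1,2], I[2,3], I[2,4]^2, I[4,4].
HN type (ℓ=6): μ^(1)=29; μ^(2)=23; μ^(3)=17; μ^(4)=-7; μ^(5)=-19; μ^(6)=-31

((0, 0, 1, 0); (0, 0, 2, 2); (0, 0, 0, 1); (1, 0, 0, 0); (1, 1, 0, 0); (0, 3, 0, 0))


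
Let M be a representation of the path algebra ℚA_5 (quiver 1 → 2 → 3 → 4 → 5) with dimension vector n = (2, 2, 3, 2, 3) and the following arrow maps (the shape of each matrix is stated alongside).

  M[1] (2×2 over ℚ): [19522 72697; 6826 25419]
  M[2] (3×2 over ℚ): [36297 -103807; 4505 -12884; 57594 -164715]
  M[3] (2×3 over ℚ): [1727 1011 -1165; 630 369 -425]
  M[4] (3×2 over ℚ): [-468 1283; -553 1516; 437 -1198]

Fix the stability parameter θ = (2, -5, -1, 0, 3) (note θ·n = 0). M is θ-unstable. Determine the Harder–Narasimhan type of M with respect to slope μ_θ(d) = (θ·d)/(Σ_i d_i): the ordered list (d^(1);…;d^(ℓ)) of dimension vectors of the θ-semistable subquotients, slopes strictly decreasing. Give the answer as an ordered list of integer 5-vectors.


Barcode: M ≅ I[1,5]^2, I[3,3], I[5,5]. HN layers by μ_θ (4 steps, strictly decreasing):
  μ^(1)=3; μ^(2)=0; μ^(3)=-1; μ^(4)=-3/2

((0, 0, 0, 0, 3); (0, 0, 0, 2, 0); (0, 0, 3, 0, 0); (2, 2, 0, 0, 0))


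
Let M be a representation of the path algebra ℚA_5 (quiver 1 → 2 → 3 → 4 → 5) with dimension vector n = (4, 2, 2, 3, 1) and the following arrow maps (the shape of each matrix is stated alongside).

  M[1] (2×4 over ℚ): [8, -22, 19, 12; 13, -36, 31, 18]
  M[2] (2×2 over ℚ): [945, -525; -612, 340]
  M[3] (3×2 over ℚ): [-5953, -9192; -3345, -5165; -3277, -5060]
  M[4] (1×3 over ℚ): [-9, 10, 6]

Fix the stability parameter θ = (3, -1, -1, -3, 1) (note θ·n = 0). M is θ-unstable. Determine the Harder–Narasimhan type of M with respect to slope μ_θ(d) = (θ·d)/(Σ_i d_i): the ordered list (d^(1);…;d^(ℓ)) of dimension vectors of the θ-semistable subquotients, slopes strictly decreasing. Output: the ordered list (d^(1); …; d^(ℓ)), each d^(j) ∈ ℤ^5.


Barcode: M ≅ I[1,1]^2, I[1,2], I[1,5], I[3,4], I[4,4]. HN layers by μ_θ (5 steps, strictly decreasing):
  μ^(1)=3; μ^(2)=1; μ^(3)=-1/2; μ^(4)=-2; μ^(5)=-3

((2, 0, 0, 0, 0); (1, 1, 0, 0, 1); (1, 1, 1, 1, 0); (0, 0, 1, 1, 0); (0, 0, 0, 1, 0))


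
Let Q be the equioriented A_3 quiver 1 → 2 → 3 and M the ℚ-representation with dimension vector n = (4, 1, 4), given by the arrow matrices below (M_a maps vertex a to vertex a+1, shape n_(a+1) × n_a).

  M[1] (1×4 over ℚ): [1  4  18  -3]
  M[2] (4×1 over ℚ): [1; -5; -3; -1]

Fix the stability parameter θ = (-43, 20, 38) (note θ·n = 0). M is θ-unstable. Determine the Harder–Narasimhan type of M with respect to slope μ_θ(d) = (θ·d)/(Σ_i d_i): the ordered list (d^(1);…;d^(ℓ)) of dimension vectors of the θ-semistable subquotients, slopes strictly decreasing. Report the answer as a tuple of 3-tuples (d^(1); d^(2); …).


Via rank(M_{q-1}∘⋯∘M_p): M ≅ I[1,1]^3, I[1,3], I[3,3]^3.
μ_θ-semistable layers: μ^(1)=38; μ^(2)=20; μ^(3)=-43

((0, 0, 4); (0, 1, 0); (4, 0, 0))


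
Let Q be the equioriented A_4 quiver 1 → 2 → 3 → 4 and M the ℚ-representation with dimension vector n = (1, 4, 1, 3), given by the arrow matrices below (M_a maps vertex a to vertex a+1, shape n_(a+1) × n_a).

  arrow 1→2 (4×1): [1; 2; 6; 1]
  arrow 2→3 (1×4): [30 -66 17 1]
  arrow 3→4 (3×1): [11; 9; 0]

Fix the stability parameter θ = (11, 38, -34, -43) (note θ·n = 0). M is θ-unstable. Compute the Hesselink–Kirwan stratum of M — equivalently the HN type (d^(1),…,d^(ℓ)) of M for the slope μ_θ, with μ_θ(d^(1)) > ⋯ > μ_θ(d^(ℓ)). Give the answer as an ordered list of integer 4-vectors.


Interval decomposition of M: I[1,4], I[2,2]^3, I[4,4]^2.
HN type (ℓ=3): μ^(1)=38; μ^(2)=-7; μ^(3)=-43

((0, 3, 0, 0); (1, 1, 1, 1); (0, 0, 0, 2))


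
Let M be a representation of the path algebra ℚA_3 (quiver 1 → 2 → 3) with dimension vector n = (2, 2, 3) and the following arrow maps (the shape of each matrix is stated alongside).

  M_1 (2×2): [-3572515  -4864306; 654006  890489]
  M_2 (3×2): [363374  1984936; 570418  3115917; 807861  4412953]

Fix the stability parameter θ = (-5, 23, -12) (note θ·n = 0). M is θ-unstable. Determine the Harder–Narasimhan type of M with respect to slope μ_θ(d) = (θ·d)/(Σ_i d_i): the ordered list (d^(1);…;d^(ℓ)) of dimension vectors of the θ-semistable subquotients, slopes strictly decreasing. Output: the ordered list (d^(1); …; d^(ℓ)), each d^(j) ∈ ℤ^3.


Barcode: M ≅ I[1,3]^2, I[3,3]. HN layers by μ_θ (3 steps, strictly decreasing):
  μ^(1)=11/2; μ^(2)=-5; μ^(3)=-12

((0, 2, 2); (2, 0, 0); (0, 0, 1))


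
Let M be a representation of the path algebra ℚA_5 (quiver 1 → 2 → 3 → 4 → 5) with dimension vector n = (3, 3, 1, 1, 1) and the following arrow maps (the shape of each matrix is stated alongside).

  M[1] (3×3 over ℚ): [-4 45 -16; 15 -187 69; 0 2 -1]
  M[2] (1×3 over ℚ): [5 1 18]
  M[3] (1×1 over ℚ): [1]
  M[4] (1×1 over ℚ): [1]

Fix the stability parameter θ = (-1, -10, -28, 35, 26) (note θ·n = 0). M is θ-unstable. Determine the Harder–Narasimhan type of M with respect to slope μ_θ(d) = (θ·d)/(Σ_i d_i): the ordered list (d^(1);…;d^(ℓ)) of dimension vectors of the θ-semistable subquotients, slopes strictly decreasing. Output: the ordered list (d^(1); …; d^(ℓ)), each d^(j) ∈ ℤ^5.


Barcode: M ≅ I[1,2]^2, I[1,5]. HN layers by μ_θ (3 steps, strictly decreasing):
  μ^(1)=61/2; μ^(2)=-11/2; μ^(3)=-13

((0, 0, 0, 1, 1); (2, 2, 0, 0, 0); (1, 1, 1, 0, 0))


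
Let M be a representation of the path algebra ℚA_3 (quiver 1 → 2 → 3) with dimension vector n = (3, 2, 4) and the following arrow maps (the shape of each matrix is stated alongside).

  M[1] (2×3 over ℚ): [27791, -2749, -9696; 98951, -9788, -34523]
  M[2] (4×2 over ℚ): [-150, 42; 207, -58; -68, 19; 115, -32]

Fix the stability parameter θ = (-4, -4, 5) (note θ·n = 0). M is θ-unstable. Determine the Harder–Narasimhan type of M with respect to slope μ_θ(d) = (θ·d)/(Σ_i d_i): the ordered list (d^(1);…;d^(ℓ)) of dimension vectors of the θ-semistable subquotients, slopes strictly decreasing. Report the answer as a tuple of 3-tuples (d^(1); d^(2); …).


Barcode: M ≅ I[1,1], I[1,3]^2, I[3,3]^2. HN layers by μ_θ (2 steps, strictly decreasing):
  μ^(1)=5; μ^(2)=-4

((0, 0, 4); (3, 2, 0))


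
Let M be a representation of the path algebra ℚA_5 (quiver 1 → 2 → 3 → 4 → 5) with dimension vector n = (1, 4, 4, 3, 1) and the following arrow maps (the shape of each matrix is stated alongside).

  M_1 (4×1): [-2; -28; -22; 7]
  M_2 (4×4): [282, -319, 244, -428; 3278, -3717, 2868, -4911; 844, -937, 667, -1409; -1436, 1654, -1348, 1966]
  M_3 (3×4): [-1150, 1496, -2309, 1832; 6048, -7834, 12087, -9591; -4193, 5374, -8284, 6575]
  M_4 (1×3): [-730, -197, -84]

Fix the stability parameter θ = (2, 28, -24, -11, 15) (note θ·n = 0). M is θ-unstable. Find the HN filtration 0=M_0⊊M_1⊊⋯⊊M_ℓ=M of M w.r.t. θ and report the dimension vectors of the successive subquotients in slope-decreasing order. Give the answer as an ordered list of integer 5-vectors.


Interval decomposition of M: I[1,5], I[2,2], I[2,3], I[2,4], I[3,4].
HN type (ℓ=7): μ^(1)=28; μ^(2)=15; μ^(3)=2; μ^(4)=-5/4; μ^(5)=-7/3; μ^(6)=-11; μ^(7)=-24

((0, 1, 0, 0, 0); (0, 0, 0, 0, 1); (0, 1, 1, 0, 0); (1, 1, 1, 1, 0); (0, 1, 1, 1, 0); (0, 0, 0, 1, 0); (0, 0, 1, 0, 0))


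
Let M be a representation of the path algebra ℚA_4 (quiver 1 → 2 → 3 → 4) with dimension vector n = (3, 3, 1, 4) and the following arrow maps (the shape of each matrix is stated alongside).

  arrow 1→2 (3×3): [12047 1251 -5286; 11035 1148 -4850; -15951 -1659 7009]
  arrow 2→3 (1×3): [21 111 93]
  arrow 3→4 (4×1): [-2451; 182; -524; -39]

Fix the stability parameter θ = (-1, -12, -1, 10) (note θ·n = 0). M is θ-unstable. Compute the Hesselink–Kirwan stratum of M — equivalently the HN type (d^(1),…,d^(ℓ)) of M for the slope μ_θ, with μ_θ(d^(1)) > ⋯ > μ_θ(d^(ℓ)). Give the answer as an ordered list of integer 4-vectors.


Interval decomposition of M: I[1,2]^2, I[1,4], I[4,4]^3.
HN type (ℓ=3): μ^(1)=10; μ^(2)=-1; μ^(3)=-13/2

((0, 0, 0, 4); (0, 0, 1, 0); (3, 3, 0, 0))


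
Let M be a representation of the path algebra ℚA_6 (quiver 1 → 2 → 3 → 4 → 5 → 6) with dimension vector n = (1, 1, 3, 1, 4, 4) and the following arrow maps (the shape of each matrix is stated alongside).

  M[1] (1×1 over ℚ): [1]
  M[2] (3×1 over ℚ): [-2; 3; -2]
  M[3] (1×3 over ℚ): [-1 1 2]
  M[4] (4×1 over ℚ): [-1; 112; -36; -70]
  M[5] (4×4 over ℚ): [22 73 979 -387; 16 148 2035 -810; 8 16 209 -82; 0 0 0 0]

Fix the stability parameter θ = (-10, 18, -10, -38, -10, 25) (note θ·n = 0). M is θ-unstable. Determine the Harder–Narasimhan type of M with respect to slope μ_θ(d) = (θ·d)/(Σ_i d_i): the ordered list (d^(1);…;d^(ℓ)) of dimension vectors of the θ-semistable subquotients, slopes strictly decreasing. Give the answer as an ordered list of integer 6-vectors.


Barcode: M ≅ I[1,5], I[3,3]^2, I[5,5], I[5,6]^2, I[6,6]^2. HN layers by μ_θ (2 steps, strictly decreasing):
  μ^(1)=25; μ^(2)=-10

((0, 0, 0, 0, 0, 4); (1, 1, 3, 1, 4, 0))


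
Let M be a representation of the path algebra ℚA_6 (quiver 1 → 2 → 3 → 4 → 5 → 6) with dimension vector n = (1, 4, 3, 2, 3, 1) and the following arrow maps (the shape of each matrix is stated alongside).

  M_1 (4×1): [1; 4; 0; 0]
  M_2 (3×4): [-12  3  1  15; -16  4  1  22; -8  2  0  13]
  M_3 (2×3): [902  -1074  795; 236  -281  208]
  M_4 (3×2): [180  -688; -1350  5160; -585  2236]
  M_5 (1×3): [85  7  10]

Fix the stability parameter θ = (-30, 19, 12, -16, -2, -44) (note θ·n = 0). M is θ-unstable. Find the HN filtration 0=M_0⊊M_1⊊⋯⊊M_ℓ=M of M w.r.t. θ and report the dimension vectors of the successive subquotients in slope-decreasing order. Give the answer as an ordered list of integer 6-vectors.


Barcode: M ≅ I[1,2], I[2,3], I[2,4], I[2,5], I[5,5], I[5,6]. HN layers by μ_θ (7 steps, strictly decreasing):
  μ^(1)=19; μ^(2)=31/2; μ^(3)=5; μ^(4)=13/4; μ^(5)=-2; μ^(6)=-23; μ^(7)=-30

((0, 1, 0, 0, 0, 0); (0, 1, 1, 0, 0, 0); (0, 1, 1, 1, 0, 0); (0, 1, 1, 1, 1, 0); (0, 0, 0, 0, 1, 0); (0, 0, 0, 0, 1, 1); (1, 0, 0, 0, 0, 0))


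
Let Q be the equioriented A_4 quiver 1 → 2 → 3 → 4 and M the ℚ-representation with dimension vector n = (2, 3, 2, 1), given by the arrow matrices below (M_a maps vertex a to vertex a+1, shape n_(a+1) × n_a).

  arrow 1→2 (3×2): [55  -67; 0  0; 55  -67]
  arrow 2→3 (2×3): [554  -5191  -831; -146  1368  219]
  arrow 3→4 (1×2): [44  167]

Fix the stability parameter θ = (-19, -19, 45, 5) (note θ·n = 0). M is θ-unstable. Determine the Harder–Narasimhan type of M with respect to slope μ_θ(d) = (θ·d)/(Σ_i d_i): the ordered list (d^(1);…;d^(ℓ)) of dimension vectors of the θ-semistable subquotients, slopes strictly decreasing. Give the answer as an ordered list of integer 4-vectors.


Via rank(M_{q-1}∘⋯∘M_p): M ≅ I[1,1], I[1,4], I[2,2], I[2,3].
μ_θ-semistable layers: μ^(1)=45; μ^(2)=25; μ^(3)=-19

((0, 0, 1, 0); (0, 0, 1, 1); (2, 3, 0, 0))


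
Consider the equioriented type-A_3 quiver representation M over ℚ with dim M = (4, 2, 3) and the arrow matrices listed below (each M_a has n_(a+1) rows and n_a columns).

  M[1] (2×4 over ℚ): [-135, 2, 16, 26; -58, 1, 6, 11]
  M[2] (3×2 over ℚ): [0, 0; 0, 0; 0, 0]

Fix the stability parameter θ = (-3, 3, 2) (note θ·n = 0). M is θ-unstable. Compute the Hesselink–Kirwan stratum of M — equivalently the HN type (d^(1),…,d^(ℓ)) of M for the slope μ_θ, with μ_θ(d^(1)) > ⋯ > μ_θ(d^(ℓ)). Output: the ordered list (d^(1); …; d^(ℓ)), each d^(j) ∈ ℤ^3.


Interval decomposition of M: I[1,1]^2, I[1,2]^2, I[3,3]^3.
HN type (ℓ=3): μ^(1)=3; μ^(2)=2; μ^(3)=-3

((0, 2, 0); (0, 0, 3); (4, 0, 0))


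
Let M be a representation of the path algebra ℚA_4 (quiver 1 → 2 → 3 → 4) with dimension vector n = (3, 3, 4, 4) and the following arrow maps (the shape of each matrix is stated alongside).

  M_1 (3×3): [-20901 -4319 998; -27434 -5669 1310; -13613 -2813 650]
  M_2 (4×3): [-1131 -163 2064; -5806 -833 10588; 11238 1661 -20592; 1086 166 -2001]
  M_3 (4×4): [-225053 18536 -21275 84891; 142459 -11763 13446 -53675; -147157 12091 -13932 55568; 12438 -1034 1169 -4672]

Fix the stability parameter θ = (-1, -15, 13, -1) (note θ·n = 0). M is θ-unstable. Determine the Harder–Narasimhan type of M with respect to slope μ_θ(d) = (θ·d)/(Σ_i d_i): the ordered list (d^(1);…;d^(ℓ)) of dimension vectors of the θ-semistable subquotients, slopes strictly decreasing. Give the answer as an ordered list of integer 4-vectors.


Interval decomposition of M: I[1,1], I[1,4]^2, I[2,4], I[3,4].
HN type (ℓ=4): μ^(1)=6; μ^(2)=-1; μ^(3)=-8; μ^(4)=-15

((0, 0, 4, 4); (1, 0, 0, 0); (2, 2, 0, 0); (0, 1, 0, 0))
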